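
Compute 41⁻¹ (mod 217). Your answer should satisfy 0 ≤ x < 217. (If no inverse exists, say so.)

90

Apply the Euclidean algorithm to 217 and 41:
217 = 5*41 + 12
41 = 3*12 + 5
12 = 2*5 + 2
5 = 2*2 + 1
2 = 2*1 + 0
Since gcd(41, 217) = 1, back-substitute to write 1 as a combination:
1 = 5 − 2·2
1 = −2·12 + 5·5
1 = 5·41 − 17·12
1 = −17·217 + 90·41
So 41·90 ≡ 1 (mod 217).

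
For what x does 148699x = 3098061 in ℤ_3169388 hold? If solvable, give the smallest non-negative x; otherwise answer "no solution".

First find gcd(148699, 3169388):
3169388 = 21×148699 + 46709
148699 = 3×46709 + 8572
46709 = 5×8572 + 3849
8572 = 2×3849 + 874
3849 = 4×874 + 353
874 = 2×353 + 168
353 = 2×168 + 17
168 = 9×17 + 15
17 = 1×15 + 2
15 = 7×2 + 1
2 = 2×1 + 0
gcd = 1, so a unique solution mod 3169388 exists.
Back-substitute for the Bézout coefficients:
1 = 15 − 7·2
1 = −7·17 + 8·15
1 = 8·168 − 79·17
1 = −79·353 + 166·168
1 = 166·874 − 411·353
1 = −411·3849 + 1810·874
1 = 1810·8572 − 4031·3849
1 = −4031·46709 + 21965·8572
1 = 21965·148699 − 69926·46709
1 = −69926·3169388 + 1490411·148699
So 148699·(1490411) ≡ 1 (mod 3169388), giving 148699⁻¹ ≡ 1490411.
x ≡ 148699⁻¹·3098061 ≡ 1490411·3098061 ≡ 1066899 (mod 3169388).

1066899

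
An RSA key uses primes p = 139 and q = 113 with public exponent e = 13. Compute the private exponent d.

1189

φ(n) = (p−1)(q−1) = 138·112 = 15456.
Need d with 13·d ≡ 1 (mod 15456). Apply the extended Euclidean algorithm:
15456 = 1188*13 + 12
13 = 1*12 + 1
12 = 12*1 + 0
Back-substitute:
1 = 13 − 12
1 = −15456 + 1189·13
So 13·1189 ≡ 1 (mod 15456), hence d = 1189.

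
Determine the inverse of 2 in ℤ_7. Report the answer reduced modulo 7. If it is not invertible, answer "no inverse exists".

Run Euclid on (7, 2):
7 = 3×2 + 1
2 = 2×1 + 0
Since gcd(2, 7) = 1, back-substitute to write 1 as a combination:
1 = 7 − 3·2
Hence 2⁻¹ ≡ -3 ≡ 4 (mod 7).

4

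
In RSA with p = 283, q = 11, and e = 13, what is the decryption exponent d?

217

φ(n) = (p−1)(q−1) = 282·10 = 2820.
Need d with 13·d ≡ 1 (mod 2820). Apply the extended Euclidean algorithm:
2820 = 216×13 + 12
13 = 1×12 + 1
12 = 12×1 + 0
Back-substitute:
1 = 13 − 12
1 = −2820 + 217·13
So 13·217 ≡ 1 (mod 2820), hence d = 217.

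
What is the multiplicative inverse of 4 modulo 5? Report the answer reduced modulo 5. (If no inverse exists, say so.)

Apply the Euclidean algorithm to 5 and 4:
5 = 1×4 + 1
4 = 4×1 + 0
The gcd is 1. Working backward:
1 = 5 − 4
So 4·(-1) ≡ 1 (mod 5), and -1 ≡ 4 (mod 5).

4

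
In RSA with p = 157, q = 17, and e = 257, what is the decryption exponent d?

641

φ(n) = (p−1)(q−1) = 156·16 = 2496.
Need d with 257·d ≡ 1 (mod 2496). Apply the extended Euclidean algorithm:
2496 = 9×257 + 183
257 = 1×183 + 74
183 = 2×74 + 35
74 = 2×35 + 4
35 = 8×4 + 3
4 = 1×3 + 1
3 = 3×1 + 0
Back-substitute:
1 = 4 − 3
1 = −35 + 9·4
1 = 9·74 − 19·35
1 = −19·183 + 47·74
1 = 47·257 − 66·183
1 = −66·2496 + 641·257
So 257·641 ≡ 1 (mod 2496), hence d = 641.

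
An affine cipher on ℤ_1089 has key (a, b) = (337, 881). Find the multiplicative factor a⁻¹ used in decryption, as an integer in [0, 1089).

349

Extended Euclidean algorithm:
1089 = 3×337 + 78
337 = 4×78 + 25
78 = 3×25 + 3
25 = 8×3 + 1
3 = 3×1 + 0
The gcd is 1. Working backward:
1 = 25 − 8·3
1 = −8·78 + 25·25
1 = 25·337 − 108·78
1 = −108·1089 + 349·337
So 337·349 ≡ 1 (mod 1089).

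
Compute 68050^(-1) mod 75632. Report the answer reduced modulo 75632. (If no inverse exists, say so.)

no inverse exists

Compute gcd(68050, 75632):
75632 = 1×68050 + 7582
68050 = 8×7582 + 7394
7582 = 1×7394 + 188
7394 = 39×188 + 62
188 = 3×62 + 2
62 = 31×2 + 0
Since gcd = 2 > 1, 68050 is not a unit mod 75632.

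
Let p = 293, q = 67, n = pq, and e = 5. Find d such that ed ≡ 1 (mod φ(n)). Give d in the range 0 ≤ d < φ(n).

7709

φ(n) = (p−1)(q−1) = 292·66 = 19272.
Need d with 5·d ≡ 1 (mod 19272). Apply the extended Euclidean algorithm:
19272 = 3854*5 + 2
5 = 2*2 + 1
2 = 2*1 + 0
Back-substitute:
1 = 5 − 2·2
1 = −2·19272 + 7709·5
So 5·7709 ≡ 1 (mod 19272), hence d = 7709.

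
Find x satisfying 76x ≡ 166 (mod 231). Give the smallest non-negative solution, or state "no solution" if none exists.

First find gcd(76, 231):
231 = 3*76 + 3
76 = 25*3 + 1
3 = 3*1 + 0
gcd = 1, so a unique solution mod 231 exists.
Back-substitute for the Bézout coefficients:
1 = 76 − 25·3
1 = −25·231 + 76·76
So 76·(76) ≡ 1 (mod 231), giving 76⁻¹ ≡ 76.
x ≡ 76⁻¹·166 ≡ 76·166 ≡ 142 (mod 231).

142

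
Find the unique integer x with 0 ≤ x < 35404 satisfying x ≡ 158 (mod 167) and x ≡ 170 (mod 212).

Write x = 158 + 167·k. Then 167·k ≡ 170 − 158 ≡ 12 (mod 212).
Need 167⁻¹ mod 212. Extended Euclid on (212, 167):
212 = 1*167 + 45
167 = 3*45 + 32
45 = 1*32 + 13
32 = 2*13 + 6
13 = 2*6 + 1
6 = 6*1 + 0
Back-substitute:
1 = 13 − 2·6
1 = −2·32 + 5·13
1 = 5·45 − 7·32
1 = −7·167 + 26·45
1 = 26·212 − 33·167
167⁻¹ ≡ 179 (mod 212), so k ≡ 179·12 ≡ 28 (mod 212).
x = 158 + 167·28 = 4834.

4834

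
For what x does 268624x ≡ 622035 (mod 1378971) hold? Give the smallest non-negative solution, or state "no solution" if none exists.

1040940

First find gcd(268624, 1378971):
1378971 = 5·268624 + 35851
268624 = 7·35851 + 17667
35851 = 2·17667 + 517
17667 = 34·517 + 89
517 = 5·89 + 72
89 = 1·72 + 17
72 = 4·17 + 4
17 = 4·4 + 1
4 = 4·1 + 0
gcd = 1, so a unique solution mod 1378971 exists.
Back-substitute for the Bézout coefficients:
1 = 17 − 4·4
1 = −4·72 + 17·17
1 = 17·89 − 21·72
1 = −21·517 + 122·89
1 = 122·17667 − 4169·517
1 = −4169·35851 + 8460·17667
1 = 8460·268624 − 63389·35851
1 = −63389·1378971 + 325405·268624
So 268624·(325405) ≡ 1 (mod 1378971), giving 268624⁻¹ ≡ 325405.
x ≡ 268624⁻¹·622035 ≡ 325405·622035 ≡ 1040940 (mod 1378971).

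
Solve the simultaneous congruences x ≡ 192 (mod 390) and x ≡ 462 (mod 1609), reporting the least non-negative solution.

145272

Write x = 192 + 390·k. Then 390·k ≡ 462 − 192 ≡ 270 (mod 1609).
Need 390⁻¹ mod 1609. Extended Euclid on (1609, 390):
1609 = 4·390 + 49
390 = 7·49 + 47
49 = 1·47 + 2
47 = 23·2 + 1
2 = 2·1 + 0
Back-substitute:
1 = 47 − 23·2
1 = −23·49 + 24·47
1 = 24·390 − 191·49
1 = −191·1609 + 788·390
390⁻¹ ≡ 788 (mod 1609), so k ≡ 788·270 ≡ 372 (mod 1609).
x = 192 + 390·372 = 145272.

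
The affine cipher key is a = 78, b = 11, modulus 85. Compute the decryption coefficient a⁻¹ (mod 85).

Run Euclid on (85, 78):
85 = 1×78 + 7
78 = 11×7 + 1
7 = 7×1 + 0
gcd = 1, so the inverse exists. Back-substitute:
1 = 78 − 11·7
1 = −11·85 + 12·78
So 78·12 ≡ 1 (mod 85).

12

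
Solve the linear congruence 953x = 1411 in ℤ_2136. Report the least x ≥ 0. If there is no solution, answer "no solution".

2003

First find gcd(953, 2136):
2136 = 2*953 + 230
953 = 4*230 + 33
230 = 6*33 + 32
33 = 1*32 + 1
32 = 32*1 + 0
gcd = 1, so a unique solution mod 2136 exists.
Back-substitute for the Bézout coefficients:
1 = 33 − 32
1 = −230 + 7·33
1 = 7·953 − 29·230
1 = −29·2136 + 65·953
So 953·(65) ≡ 1 (mod 2136), giving 953⁻¹ ≡ 65.
x ≡ 953⁻¹·1411 ≡ 65·1411 ≡ 2003 (mod 2136).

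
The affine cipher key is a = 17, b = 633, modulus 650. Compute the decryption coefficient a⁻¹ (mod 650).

153

Extended Euclidean algorithm:
650 = 38*17 + 4
17 = 4*4 + 1
4 = 4*1 + 0
Since gcd(17, 650) = 1, back-substitute to write 1 as a combination:
1 = 17 − 4·4
1 = −4·650 + 153·17
So 17·153 ≡ 1 (mod 650).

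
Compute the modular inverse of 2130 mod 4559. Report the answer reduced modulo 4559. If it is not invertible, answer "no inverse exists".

1479

Run Euclid on (4559, 2130):
4559 = 2×2130 + 299
2130 = 7×299 + 37
299 = 8×37 + 3
37 = 12×3 + 1
3 = 3×1 + 0
The gcd is 1. Working backward:
1 = 37 − 12·3
1 = −12·299 + 97·37
1 = 97·2130 − 691·299
1 = −691·4559 + 1479·2130
So 2130·1479 ≡ 1 (mod 4559).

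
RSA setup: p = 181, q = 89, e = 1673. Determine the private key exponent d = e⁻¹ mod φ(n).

3257

φ(n) = (p−1)(q−1) = 180·88 = 15840.
Need d with 1673·d ≡ 1 (mod 15840). Apply the extended Euclidean algorithm:
15840 = 9·1673 + 783
1673 = 2·783 + 107
783 = 7·107 + 34
107 = 3·34 + 5
34 = 6·5 + 4
5 = 1·4 + 1
4 = 4·1 + 0
Back-substitute:
1 = 5 − 4
1 = −34 + 7·5
1 = 7·107 − 22·34
1 = −22·783 + 161·107
1 = 161·1673 − 344·783
1 = −344·15840 + 3257·1673
So 1673·3257 ≡ 1 (mod 15840), hence d = 3257.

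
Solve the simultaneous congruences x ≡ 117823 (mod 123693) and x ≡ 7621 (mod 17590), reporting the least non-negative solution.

416468461

Write x = 117823 + 123693·k. Then 123693·k ≡ 7621 − 117823 ≡ 12928 (mod 17590).
Need 123693⁻¹ mod 17590. Extended Euclid on (17590, 563):
17590 = 31×563 + 137
563 = 4×137 + 15
137 = 9×15 + 2
15 = 7×2 + 1
2 = 2×1 + 0
Back-substitute:
1 = 15 − 7·2
1 = −7·137 + 64·15
1 = 64·563 − 263·137
1 = −263·17590 + 8217·563
123693⁻¹ ≡ 8217 (mod 17590), so k ≡ 8217·12928 ≡ 3366 (mod 17590).
x = 117823 + 123693·3366 = 416468461.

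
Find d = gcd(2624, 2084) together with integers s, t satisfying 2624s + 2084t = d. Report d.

Euclidean algorithm:
2624 = 1×2084 + 540
2084 = 3×540 + 464
540 = 1×464 + 76
464 = 6×76 + 8
76 = 9×8 + 4
8 = 2×4 + 0
gcd(2624, 2084) = 4.
Working backward:
4 = 76 − 9·8
4 = −9·464 + 55·76
4 = 55·540 − 64·464
4 = −64·2084 + 247·540
4 = 247·2624 − 311·2084
So 4 = (247)·2624 + (-311)·2084.

4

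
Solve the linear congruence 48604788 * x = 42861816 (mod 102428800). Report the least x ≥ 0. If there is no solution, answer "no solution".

First find gcd(48604788, 102428800):
102428800 = 2×48604788 + 5219224
48604788 = 9×5219224 + 1631772
5219224 = 3×1631772 + 323908
1631772 = 5×323908 + 12232
323908 = 26×12232 + 5876
12232 = 2×5876 + 480
5876 = 12×480 + 116
480 = 4×116 + 16
116 = 7×16 + 4
16 = 4×4 + 0
gcd = 4 and 4 | 42861816, so solutions exist. Divide through by 4: 12151197x ≡ 10715454 (mod 25607200).
Now find 12151197⁻¹ mod 25607200:
25607200 = 2·12151197 + 1304806
12151197 = 9·1304806 + 407943
1304806 = 3·407943 + 80977
407943 = 5·80977 + 3058
80977 = 26·3058 + 1469
3058 = 2·1469 + 120
1469 = 12·120 + 29
120 = 4·29 + 4
29 = 7·4 + 1
4 = 4·1 + 0
Back-substitute:
1 = 29 − 7·4
1 = −7·120 + 29·29
1 = 29·1469 − 355·120
1 = −355·3058 + 739·1469
1 = 739·80977 − 19569·3058
1 = −19569·407943 + 98584·80977
1 = 98584·1304806 − 315321·407943
1 = −315321·12151197 + 2936473·1304806
1 = 2936473·25607200 − 6188267·12151197
So 12151197·(-6188267) ≡ 1 (mod 25607200), i.e. 12151197⁻¹ ≡ 19418933.
Then x ≡ 19418933·10715454 ≡ 10093782 (mod 25607200); the smallest non-negative solution is x = 10093782.

10093782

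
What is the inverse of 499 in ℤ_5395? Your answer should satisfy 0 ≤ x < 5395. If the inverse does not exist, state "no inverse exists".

gcd(5395, 499) by repeated division:
5395 = 10·499 + 405
499 = 1·405 + 94
405 = 4·94 + 29
94 = 3·29 + 7
29 = 4·7 + 1
7 = 7·1 + 0
gcd = 1, so the inverse exists. Back-substitute:
1 = 29 − 4·7
1 = −4·94 + 13·29
1 = 13·405 − 56·94
1 = −56·499 + 69·405
1 = 69·5395 − 746·499
Thus 499·(-746) ≡ 1 (mod 5395); reducing, -746 mod 5395 = 4649.

4649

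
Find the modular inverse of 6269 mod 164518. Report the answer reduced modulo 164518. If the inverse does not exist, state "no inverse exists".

19971

Run Euclid on (164518, 6269):
164518 = 26*6269 + 1524
6269 = 4*1524 + 173
1524 = 8*173 + 140
173 = 1*140 + 33
140 = 4*33 + 8
33 = 4*8 + 1
8 = 8*1 + 0
gcd = 1, so the inverse exists. Back-substitute:
1 = 33 − 4·8
1 = −4·140 + 17·33
1 = 17·173 − 21·140
1 = −21·1524 + 185·173
1 = 185·6269 − 761·1524
1 = −761·164518 + 19971·6269
So 6269·19971 ≡ 1 (mod 164518).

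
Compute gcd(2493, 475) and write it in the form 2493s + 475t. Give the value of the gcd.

Euclidean algorithm:
2493 = 5×475 + 118
475 = 4×118 + 3
118 = 39×3 + 1
3 = 3×1 + 0
gcd(2493, 475) = 1.
Express as a combination:
1 = 118 − 39·3
1 = −39·475 + 157·118
1 = 157·2493 − 824·475
So 1 = (157)·2493 + (-824)·475.

1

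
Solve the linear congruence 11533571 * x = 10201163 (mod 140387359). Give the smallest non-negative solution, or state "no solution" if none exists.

First find gcd(11533571, 140387359):
140387359 = 12·11533571 + 1984507
11533571 = 5·1984507 + 1611036
1984507 = 1·1611036 + 373471
1611036 = 4·373471 + 117152
373471 = 3·117152 + 22015
117152 = 5·22015 + 7077
22015 = 3·7077 + 784
7077 = 9·784 + 21
784 = 37·21 + 7
21 = 3·7 + 0
gcd = 7 and 7 | 10201163, so solutions exist. Divide through by 7: 1647653x ≡ 1457309 (mod 20055337).
Now find 1647653⁻¹ mod 20055337:
20055337 = 12·1647653 + 283501
1647653 = 5·283501 + 230148
283501 = 1·230148 + 53353
230148 = 4·53353 + 16736
53353 = 3·16736 + 3145
16736 = 5·3145 + 1011
3145 = 3·1011 + 112
1011 = 9·112 + 3
112 = 37·3 + 1
3 = 3·1 + 0
Back-substitute:
1 = 112 − 37·3
1 = −37·1011 + 334·112
1 = 334·3145 − 1039·1011
1 = −1039·16736 + 5529·3145
1 = 5529·53353 − 17626·16736
1 = −17626·230148 + 76033·53353
1 = 76033·283501 − 93659·230148
1 = −93659·1647653 + 544328·283501
1 = 544328·20055337 − 6625595·1647653
So 1647653·(-6625595) ≡ 1 (mod 20055337), i.e. 1647653⁻¹ ≡ 13429742.
Then x ≡ 13429742·1457309 ≡ 2498110 (mod 20055337); the smallest non-negative solution is x = 2498110.

2498110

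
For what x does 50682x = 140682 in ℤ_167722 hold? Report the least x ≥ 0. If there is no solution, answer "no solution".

29578

First find gcd(50682, 167722):
167722 = 3*50682 + 15676
50682 = 3*15676 + 3654
15676 = 4*3654 + 1060
3654 = 3*1060 + 474
1060 = 2*474 + 112
474 = 4*112 + 26
112 = 4*26 + 8
26 = 3*8 + 2
8 = 4*2 + 0
gcd = 2 and 2 | 140682, so solutions exist. Divide through by 2: 25341x ≡ 70341 (mod 83861).
Now find 25341⁻¹ mod 83861:
83861 = 3*25341 + 7838
25341 = 3*7838 + 1827
7838 = 4*1827 + 530
1827 = 3*530 + 237
530 = 2*237 + 56
237 = 4*56 + 13
56 = 4*13 + 4
13 = 3*4 + 1
4 = 4*1 + 0
Back-substitute:
1 = 13 − 3·4
1 = −3·56 + 13·13
1 = 13·237 − 55·56
1 = −55·530 + 123·237
1 = 123·1827 − 424·530
1 = −424·7838 + 1819·1827
1 = 1819·25341 − 5881·7838
1 = −5881·83861 + 19462·25341
So 25341⁻¹ ≡ 19462 (mod 83861).
Then x ≡ 19462·70341 ≡ 29578 (mod 83861); the smallest non-negative solution is x = 29578.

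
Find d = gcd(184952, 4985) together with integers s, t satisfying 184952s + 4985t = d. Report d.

Repeated division:
184952 = 37*4985 + 507
4985 = 9*507 + 422
507 = 1*422 + 85
422 = 4*85 + 82
85 = 1*82 + 3
82 = 27*3 + 1
3 = 3*1 + 0
gcd(184952, 4985) = 1.
Express as a combination:
1 = 82 − 27·3
1 = −27·85 + 28·82
1 = 28·422 − 139·85
1 = −139·507 + 167·422
1 = 167·4985 − 1642·507
1 = −1642·184952 + 60921·4985
So 1 = (-1642)·184952 + (60921)·4985.

1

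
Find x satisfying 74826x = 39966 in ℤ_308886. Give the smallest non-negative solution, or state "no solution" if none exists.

28480

First find gcd(74826, 308886):
308886 = 4×74826 + 9582
74826 = 7×9582 + 7752
9582 = 1×7752 + 1830
7752 = 4×1830 + 432
1830 = 4×432 + 102
432 = 4×102 + 24
102 = 4×24 + 6
24 = 4×6 + 0
gcd = 6 and 6 | 39966, so solutions exist. Divide through by 6: 12471x ≡ 6661 (mod 51481).
Now find 12471⁻¹ mod 51481:
51481 = 4×12471 + 1597
12471 = 7×1597 + 1292
1597 = 1×1292 + 305
1292 = 4×305 + 72
305 = 4×72 + 17
72 = 4×17 + 4
17 = 4×4 + 1
4 = 4×1 + 0
Back-substitute:
1 = 17 − 4·4
1 = −4·72 + 17·17
1 = 17·305 − 72·72
1 = −72·1292 + 305·305
1 = 305·1597 − 377·1292
1 = −377·12471 + 2944·1597
1 = 2944·51481 − 12153·12471
So 12471·(-12153) ≡ 1 (mod 51481), i.e. 12471⁻¹ ≡ 39328.
Then x ≡ 39328·6661 ≡ 28480 (mod 51481); the smallest non-negative solution is x = 28480.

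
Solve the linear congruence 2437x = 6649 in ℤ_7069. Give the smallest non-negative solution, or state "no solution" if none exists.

6538

First find gcd(2437, 7069):
7069 = 2·2437 + 2195
2437 = 1·2195 + 242
2195 = 9·242 + 17
242 = 14·17 + 4
17 = 4·4 + 1
4 = 4·1 + 0
gcd = 1, so a unique solution mod 7069 exists.
Back-substitute for the Bézout coefficients:
1 = 17 − 4·4
1 = −4·242 + 57·17
1 = 57·2195 − 517·242
1 = −517·2437 + 574·2195
1 = 574·7069 − 1665·2437
So 2437·(-1665) ≡ 1 (mod 7069), giving 2437⁻¹ ≡ 5404.
x ≡ 2437⁻¹·6649 ≡ 5404·6649 ≡ 6538 (mod 7069).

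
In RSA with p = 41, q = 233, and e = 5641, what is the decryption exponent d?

φ(n) = (p−1)(q−1) = 40·232 = 9280.
Need d with 5641·d ≡ 1 (mod 9280). Apply the extended Euclidean algorithm:
9280 = 1*5641 + 3639
5641 = 1*3639 + 2002
3639 = 1*2002 + 1637
2002 = 1*1637 + 365
1637 = 4*365 + 177
365 = 2*177 + 11
177 = 16*11 + 1
11 = 11*1 + 0
Back-substitute:
1 = 177 − 16·11
1 = −16·365 + 33·177
1 = 33·1637 − 148·365
1 = −148·2002 + 181·1637
1 = 181·3639 − 329·2002
1 = −329·5641 + 510·3639
1 = 510·9280 − 839·5641
So 5641·(-839) ≡ 1 (mod 9280), hence d ≡ -839 ≡ 8441 (mod 9280).

8441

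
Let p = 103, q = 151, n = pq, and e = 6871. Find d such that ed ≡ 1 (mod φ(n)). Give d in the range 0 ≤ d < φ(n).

φ(n) = (p−1)(q−1) = 102·150 = 15300.
Need d with 6871·d ≡ 1 (mod 15300). Apply the extended Euclidean algorithm:
15300 = 2*6871 + 1558
6871 = 4*1558 + 639
1558 = 2*639 + 280
639 = 2*280 + 79
280 = 3*79 + 43
79 = 1*43 + 36
43 = 1*36 + 7
36 = 5*7 + 1
7 = 7*1 + 0
Back-substitute:
1 = 36 − 5·7
1 = −5·43 + 6·36
1 = 6·79 − 11·43
1 = −11·280 + 39·79
1 = 39·639 − 89·280
1 = −89·1558 + 217·639
1 = 217·6871 − 957·1558
1 = −957·15300 + 2131·6871
So 6871·2131 ≡ 1 (mod 15300), hence d = 2131.

2131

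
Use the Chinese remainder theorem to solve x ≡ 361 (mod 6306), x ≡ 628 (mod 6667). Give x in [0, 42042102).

Write x = 361 + 6306·k. Then 6306·k ≡ 628 − 361 ≡ 267 (mod 6667).
Need 6306⁻¹ mod 6667. Extended Euclid on (6667, 6306):
6667 = 1×6306 + 361
6306 = 17×361 + 169
361 = 2×169 + 23
169 = 7×23 + 8
23 = 2×8 + 7
8 = 1×7 + 1
7 = 7×1 + 0
Back-substitute:
1 = 8 − 7
1 = −23 + 3·8
1 = 3·169 − 22·23
1 = −22·361 + 47·169
1 = 47·6306 − 821·361
1 = −821·6667 + 868·6306
6306⁻¹ ≡ 868 (mod 6667), so k ≡ 868·267 ≡ 5078 (mod 6667).
x = 361 + 6306·5078 = 32022229.

32022229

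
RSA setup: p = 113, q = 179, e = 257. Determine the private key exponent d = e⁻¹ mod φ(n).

19393

φ(n) = (p−1)(q−1) = 112·178 = 19936.
Need d with 257·d ≡ 1 (mod 19936). Apply the extended Euclidean algorithm:
19936 = 77×257 + 147
257 = 1×147 + 110
147 = 1×110 + 37
110 = 2×37 + 36
37 = 1×36 + 1
36 = 36×1 + 0
Back-substitute:
1 = 37 − 36
1 = −110 + 3·37
1 = 3·147 − 4·110
1 = −4·257 + 7·147
1 = 7·19936 − 543·257
So 257·(-543) ≡ 1 (mod 19936), hence d ≡ -543 ≡ 19393 (mod 19936).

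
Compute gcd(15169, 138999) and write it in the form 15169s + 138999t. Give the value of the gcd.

Repeated division:
138999 = 9·15169 + 2478
15169 = 6·2478 + 301
2478 = 8·301 + 70
301 = 4·70 + 21
70 = 3·21 + 7
21 = 3·7 + 0
gcd(15169, 138999) = 7.
Working backward:
7 = 70 − 3·21
7 = −3·301 + 13·70
7 = 13·2478 − 107·301
7 = −107·15169 + 655·2478
7 = 655·138999 − 6002·15169
So 7 = (655)·138999 + (-6002)·15169.

7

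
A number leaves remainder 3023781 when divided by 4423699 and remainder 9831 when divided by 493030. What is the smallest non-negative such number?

Write x = 3023781 + 4423699·k. Then 4423699·k ≡ 9831 − 3023781 ≡ 437260 (mod 493030).
Need 4423699⁻¹ mod 493030. Extended Euclid on (493030, 479459):
493030 = 1*479459 + 13571
479459 = 35*13571 + 4474
13571 = 3*4474 + 149
4474 = 30*149 + 4
149 = 37*4 + 1
4 = 4*1 + 0
Back-substitute:
1 = 149 − 37·4
1 = −37·4474 + 1111·149
1 = 1111·13571 − 3370·4474
1 = −3370·479459 + 119061·13571
1 = 119061·493030 − 122431·479459
4423699⁻¹ ≡ 370599 (mod 493030), so k ≡ 370599·437260 ≡ 4400 (mod 493030).
x = 3023781 + 4423699·4400 = 19467299381.

19467299381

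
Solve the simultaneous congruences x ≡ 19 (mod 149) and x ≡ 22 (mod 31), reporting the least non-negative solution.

Write x = 19 + 149·k. Then 149·k ≡ 22 − 19 ≡ 3 (mod 31).
Need 149⁻¹ mod 31. Extended Euclid on (31, 25):
31 = 1×25 + 6
25 = 4×6 + 1
6 = 6×1 + 0
Back-substitute:
1 = 25 − 4·6
1 = −4·31 + 5·25
149⁻¹ ≡ 5 (mod 31), so k ≡ 5·3 ≡ 15 (mod 31).
x = 19 + 149·15 = 2254.

2254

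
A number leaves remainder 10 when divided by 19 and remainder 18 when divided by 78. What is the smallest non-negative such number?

1188

Write x = 10 + 19·k. Then 19·k ≡ 18 − 10 ≡ 8 (mod 78).
Need 19⁻¹ mod 78. Extended Euclid on (78, 19):
78 = 4·19 + 2
19 = 9·2 + 1
2 = 2·1 + 0
Back-substitute:
1 = 19 − 9·2
1 = −9·78 + 37·19
19⁻¹ ≡ 37 (mod 78), so k ≡ 37·8 ≡ 62 (mod 78).
x = 10 + 19·62 = 1188.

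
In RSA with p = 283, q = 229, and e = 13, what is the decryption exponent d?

φ(n) = (p−1)(q−1) = 282·228 = 64296.
Need d with 13·d ≡ 1 (mod 64296). Apply the extended Euclidean algorithm:
64296 = 4945·13 + 11
13 = 1·11 + 2
11 = 5·2 + 1
2 = 2·1 + 0
Back-substitute:
1 = 11 − 5·2
1 = −5·13 + 6·11
1 = 6·64296 − 29675·13
So 13·(-29675) ≡ 1 (mod 64296), hence d ≡ -29675 ≡ 34621 (mod 64296).

34621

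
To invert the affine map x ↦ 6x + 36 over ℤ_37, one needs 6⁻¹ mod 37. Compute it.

gcd(37, 6) by repeated division:
37 = 6×6 + 1
6 = 6×1 + 0
Since gcd(6, 37) = 1, back-substitute to write 1 as a combination:
1 = 37 − 6·6
Thus 6·(-6) ≡ 1 (mod 37); reducing, -6 mod 37 = 31.

31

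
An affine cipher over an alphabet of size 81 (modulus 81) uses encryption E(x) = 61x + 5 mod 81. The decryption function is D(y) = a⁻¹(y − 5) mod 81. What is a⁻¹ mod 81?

4

Run Euclid on (81, 61):
81 = 1·61 + 20
61 = 3·20 + 1
20 = 20·1 + 0
Since gcd(61, 81) = 1, back-substitute to write 1 as a combination:
1 = 61 − 3·20
1 = −3·81 + 4·61
So 61·4 ≡ 1 (mod 81).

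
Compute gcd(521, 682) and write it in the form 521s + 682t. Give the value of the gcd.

Euclidean algorithm:
682 = 1*521 + 161
521 = 3*161 + 38
161 = 4*38 + 9
38 = 4*9 + 2
9 = 4*2 + 1
2 = 2*1 + 0
gcd(521, 682) = 1.
Back-substituting:
1 = 9 − 4·2
1 = −4·38 + 17·9
1 = 17·161 − 72·38
1 = −72·521 + 233·161
1 = 233·682 − 305·521
So 1 = (233)·682 + (-305)·521.

1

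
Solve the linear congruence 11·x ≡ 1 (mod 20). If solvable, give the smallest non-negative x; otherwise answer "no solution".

First find gcd(11, 20):
20 = 1*11 + 9
11 = 1*9 + 2
9 = 4*2 + 1
2 = 2*1 + 0
gcd = 1, so a unique solution mod 20 exists.
Back-substitute for the Bézout coefficients:
1 = 9 − 4·2
1 = −4·11 + 5·9
1 = 5·20 − 9·11
So 11·(-9) ≡ 1 (mod 20), giving 11⁻¹ ≡ 11.
x ≡ 11⁻¹·1 ≡ 11·1 ≡ 11 (mod 20).

11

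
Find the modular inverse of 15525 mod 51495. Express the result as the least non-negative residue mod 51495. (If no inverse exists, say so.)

no inverse exists

Compute gcd(15525, 51495):
51495 = 3·15525 + 4920
15525 = 3·4920 + 765
4920 = 6·765 + 330
765 = 2·330 + 105
330 = 3·105 + 15
105 = 7·15 + 0
gcd(15525, 51495) = 15 ≠ 1, so 15525 has no multiplicative inverse modulo 51495.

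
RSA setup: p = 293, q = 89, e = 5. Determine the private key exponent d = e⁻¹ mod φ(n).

φ(n) = (p−1)(q−1) = 292·88 = 25696.
Need d with 5·d ≡ 1 (mod 25696). Apply the extended Euclidean algorithm:
25696 = 5139·5 + 1
5 = 5·1 + 0
Back-substitute:
1 = 25696 − 5139·5
So 5·(-5139) ≡ 1 (mod 25696), hence d ≡ -5139 ≡ 20557 (mod 25696).

20557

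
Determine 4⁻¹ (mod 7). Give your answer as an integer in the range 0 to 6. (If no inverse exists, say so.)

Apply the Euclidean algorithm to 7 and 4:
7 = 1×4 + 3
4 = 1×3 + 1
3 = 3×1 + 0
Since gcd(4, 7) = 1, back-substitute to write 1 as a combination:
1 = 4 − 3
1 = −7 + 2·4
So 4·2 ≡ 1 (mod 7).

2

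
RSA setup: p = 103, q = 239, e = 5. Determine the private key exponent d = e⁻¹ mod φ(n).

φ(n) = (p−1)(q−1) = 102·238 = 24276.
Need d with 5·d ≡ 1 (mod 24276). Apply the extended Euclidean algorithm:
24276 = 4855×5 + 1
5 = 5×1 + 0
Back-substitute:
1 = 24276 − 4855·5
So 5·(-4855) ≡ 1 (mod 24276), hence d ≡ -4855 ≡ 19421 (mod 24276).

19421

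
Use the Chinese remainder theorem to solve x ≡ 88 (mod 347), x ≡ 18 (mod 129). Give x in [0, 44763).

Write x = 88 + 347·k. Then 347·k ≡ 18 − 88 ≡ 59 (mod 129).
Need 347⁻¹ mod 129. Extended Euclid on (129, 89):
129 = 1×89 + 40
89 = 2×40 + 9
40 = 4×9 + 4
9 = 2×4 + 1
4 = 4×1 + 0
Back-substitute:
1 = 9 − 2·4
1 = −2·40 + 9·9
1 = 9·89 − 20·40
1 = −20·129 + 29·89
347⁻¹ ≡ 29 (mod 129), so k ≡ 29·59 ≡ 34 (mod 129).
x = 88 + 347·34 = 11886.

11886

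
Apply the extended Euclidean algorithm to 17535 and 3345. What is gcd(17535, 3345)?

Euclidean algorithm:
17535 = 5·3345 + 810
3345 = 4·810 + 105
810 = 7·105 + 75
105 = 1·75 + 30
75 = 2·30 + 15
30 = 2·15 + 0
gcd(17535, 3345) = 15.
Back-substituting:
15 = 75 − 2·30
15 = −2·105 + 3·75
15 = 3·810 − 23·105
15 = −23·3345 + 95·810
15 = 95·17535 − 498·3345
So 15 = (95)·17535 + (-498)·3345.

15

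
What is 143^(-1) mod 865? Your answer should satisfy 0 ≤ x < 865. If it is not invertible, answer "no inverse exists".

Run Euclid on (865, 143):
865 = 6*143 + 7
143 = 20*7 + 3
7 = 2*3 + 1
3 = 3*1 + 0
gcd = 1, so the inverse exists. Back-substitute:
1 = 7 − 2·3
1 = −2·143 + 41·7
1 = 41·865 − 248·143
Hence 143⁻¹ ≡ -248 ≡ 617 (mod 865).

617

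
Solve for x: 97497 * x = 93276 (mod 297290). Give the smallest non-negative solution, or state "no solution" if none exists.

First find gcd(97497, 297290):
297290 = 3*97497 + 4799
97497 = 20*4799 + 1517
4799 = 3*1517 + 248
1517 = 6*248 + 29
248 = 8*29 + 16
29 = 1*16 + 13
16 = 1*13 + 3
13 = 4*3 + 1
3 = 3*1 + 0
gcd = 1, so a unique solution mod 297290 exists.
Back-substitute for the Bézout coefficients:
1 = 13 − 4·3
1 = −4·16 + 5·13
1 = 5·29 − 9·16
1 = −9·248 + 77·29
1 = 77·1517 − 471·248
1 = −471·4799 + 1490·1517
1 = 1490·97497 − 30271·4799
1 = −30271·297290 + 92303·97497
So 97497·(92303) ≡ 1 (mod 297290), giving 97497⁻¹ ≡ 92303.
x ≡ 97497⁻¹·93276 ≡ 92303·93276 ≡ 136228 (mod 297290).

136228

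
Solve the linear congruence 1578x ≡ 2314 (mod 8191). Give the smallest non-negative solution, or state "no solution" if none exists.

First find gcd(1578, 8191):
8191 = 5*1578 + 301
1578 = 5*301 + 73
301 = 4*73 + 9
73 = 8*9 + 1
9 = 9*1 + 0
gcd = 1, so a unique solution mod 8191 exists.
Back-substitute for the Bézout coefficients:
1 = 73 − 8·9
1 = −8·301 + 33·73
1 = 33·1578 − 173·301
1 = −173·8191 + 898·1578
So 1578·(898) ≡ 1 (mod 8191), giving 1578⁻¹ ≡ 898.
x ≡ 1578⁻¹·2314 ≡ 898·2314 ≡ 5649 (mod 8191).

5649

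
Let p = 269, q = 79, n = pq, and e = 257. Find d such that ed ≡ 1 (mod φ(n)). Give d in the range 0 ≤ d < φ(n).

15617

φ(n) = (p−1)(q−1) = 268·78 = 20904.
Need d with 257·d ≡ 1 (mod 20904). Apply the extended Euclidean algorithm:
20904 = 81×257 + 87
257 = 2×87 + 83
87 = 1×83 + 4
83 = 20×4 + 3
4 = 1×3 + 1
3 = 3×1 + 0
Back-substitute:
1 = 4 − 3
1 = −83 + 21·4
1 = 21·87 − 22·83
1 = −22·257 + 65·87
1 = 65·20904 − 5287·257
So 257·(-5287) ≡ 1 (mod 20904), hence d ≡ -5287 ≡ 15617 (mod 20904).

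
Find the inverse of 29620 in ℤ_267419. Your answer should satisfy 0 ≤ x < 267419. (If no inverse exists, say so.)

32511

Run Euclid on (267419, 29620):
267419 = 9·29620 + 839
29620 = 35·839 + 255
839 = 3·255 + 74
255 = 3·74 + 33
74 = 2·33 + 8
33 = 4·8 + 1
8 = 8·1 + 0
gcd = 1, so the inverse exists. Back-substitute:
1 = 33 − 4·8
1 = −4·74 + 9·33
1 = 9·255 − 31·74
1 = −31·839 + 102·255
1 = 102·29620 − 3601·839
1 = −3601·267419 + 32511·29620
So 29620·32511 ≡ 1 (mod 267419).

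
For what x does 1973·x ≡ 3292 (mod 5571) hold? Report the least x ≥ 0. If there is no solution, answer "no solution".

4895

First find gcd(1973, 5571):
5571 = 2×1973 + 1625
1973 = 1×1625 + 348
1625 = 4×348 + 233
348 = 1×233 + 115
233 = 2×115 + 3
115 = 38×3 + 1
3 = 3×1 + 0
gcd = 1, so a unique solution mod 5571 exists.
Back-substitute for the Bézout coefficients:
1 = 115 − 38·3
1 = −38·233 + 77·115
1 = 77·348 − 115·233
1 = −115·1625 + 537·348
1 = 537·1973 − 652·1625
1 = −652·5571 + 1841·1973
So 1973·(1841) ≡ 1 (mod 5571), giving 1973⁻¹ ≡ 1841.
x ≡ 1973⁻¹·3292 ≡ 1841·3292 ≡ 4895 (mod 5571).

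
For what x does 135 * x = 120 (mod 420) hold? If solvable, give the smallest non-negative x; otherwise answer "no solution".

4

First find gcd(135, 420):
420 = 3*135 + 15
135 = 9*15 + 0
gcd = 15 and 15 | 120, so solutions exist. Divide through by 15: 9x ≡ 8 (mod 28).
Now find 9⁻¹ mod 28:
28 = 3*9 + 1
9 = 9*1 + 0
Back-substitute:
1 = 28 − 3·9
So 9·(-3) ≡ 1 (mod 28), i.e. 9⁻¹ ≡ 25.
Then x ≡ 25·8 ≡ 4 (mod 28); the smallest non-negative solution is x = 4.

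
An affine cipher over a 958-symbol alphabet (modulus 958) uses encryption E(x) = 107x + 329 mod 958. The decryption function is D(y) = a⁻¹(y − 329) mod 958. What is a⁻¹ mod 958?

Run Euclid on (958, 107):
958 = 8×107 + 102
107 = 1×102 + 5
102 = 20×5 + 2
5 = 2×2 + 1
2 = 2×1 + 0
The gcd is 1. Working backward:
1 = 5 − 2·2
1 = −2·102 + 41·5
1 = 41·107 − 43·102
1 = −43·958 + 385·107
So 107·385 ≡ 1 (mod 958).

385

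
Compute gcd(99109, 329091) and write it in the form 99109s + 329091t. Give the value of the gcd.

1

Apply Euclid's algorithm to 329091 and 99109:
329091 = 3×99109 + 31764
99109 = 3×31764 + 3817
31764 = 8×3817 + 1228
3817 = 3×1228 + 133
1228 = 9×133 + 31
133 = 4×31 + 9
31 = 3×9 + 4
9 = 2×4 + 1
4 = 4×1 + 0
gcd(99109, 329091) = 1.
Express as a combination:
1 = 9 − 2·4
1 = −2·31 + 7·9
1 = 7·133 − 30·31
1 = −30·1228 + 277·133
1 = 277·3817 − 861·1228
1 = −861·31764 + 7165·3817
1 = 7165·99109 − 22356·31764
1 = −22356·329091 + 74233·99109
So 1 = (-22356)·329091 + (74233)·99109.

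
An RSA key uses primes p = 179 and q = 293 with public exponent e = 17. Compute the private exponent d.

36689

φ(n) = (p−1)(q−1) = 178·292 = 51976.
Need d with 17·d ≡ 1 (mod 51976). Apply the extended Euclidean algorithm:
51976 = 3057×17 + 7
17 = 2×7 + 3
7 = 2×3 + 1
3 = 3×1 + 0
Back-substitute:
1 = 7 − 2·3
1 = −2·17 + 5·7
1 = 5·51976 − 15287·17
So 17·(-15287) ≡ 1 (mod 51976), hence d ≡ -15287 ≡ 36689 (mod 51976).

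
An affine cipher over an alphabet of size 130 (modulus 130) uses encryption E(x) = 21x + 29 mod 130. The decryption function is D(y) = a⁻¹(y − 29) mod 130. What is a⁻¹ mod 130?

gcd(130, 21) by repeated division:
130 = 6·21 + 4
21 = 5·4 + 1
4 = 4·1 + 0
The gcd is 1. Working backward:
1 = 21 − 5·4
1 = −5·130 + 31·21
So 21·31 ≡ 1 (mod 130).

31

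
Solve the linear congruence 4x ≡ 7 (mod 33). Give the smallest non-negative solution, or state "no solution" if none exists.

10

First find gcd(4, 33):
33 = 8×4 + 1
4 = 4×1 + 0
gcd = 1, so a unique solution mod 33 exists.
Back-substitute for the Bézout coefficients:
1 = 33 − 8·4
So 4·(-8) ≡ 1 (mod 33), giving 4⁻¹ ≡ 25.
x ≡ 4⁻¹·7 ≡ 25·7 ≡ 10 (mod 33).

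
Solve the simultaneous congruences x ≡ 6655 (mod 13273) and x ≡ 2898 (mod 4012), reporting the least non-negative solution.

44909214

Write x = 6655 + 13273·k. Then 13273·k ≡ 2898 − 6655 ≡ 255 (mod 4012).
Need 13273⁻¹ mod 4012. Extended Euclid on (4012, 1237):
4012 = 3·1237 + 301
1237 = 4·301 + 33
301 = 9·33 + 4
33 = 8·4 + 1
4 = 4·1 + 0
Back-substitute:
1 = 33 − 8·4
1 = −8·301 + 73·33
1 = 73·1237 − 300·301
1 = −300·4012 + 973·1237
13273⁻¹ ≡ 973 (mod 4012), so k ≡ 973·255 ≡ 3383 (mod 4012).
x = 6655 + 13273·3383 = 44909214.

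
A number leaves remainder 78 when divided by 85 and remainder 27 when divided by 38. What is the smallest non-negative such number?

673

Write x = 78 + 85·k. Then 85·k ≡ 27 − 78 ≡ 25 (mod 38).
Need 85⁻¹ mod 38. Extended Euclid on (38, 9):
38 = 4·9 + 2
9 = 4·2 + 1
2 = 2·1 + 0
Back-substitute:
1 = 9 − 4·2
1 = −4·38 + 17·9
85⁻¹ ≡ 17 (mod 38), so k ≡ 17·25 ≡ 7 (mod 38).
x = 78 + 85·7 = 673.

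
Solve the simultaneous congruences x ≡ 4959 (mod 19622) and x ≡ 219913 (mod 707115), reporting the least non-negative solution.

519242323

Write x = 4959 + 19622·k. Then 19622·k ≡ 219913 − 4959 ≡ 214954 (mod 707115).
Need 19622⁻¹ mod 707115. Extended Euclid on (707115, 19622):
707115 = 36·19622 + 723
19622 = 27·723 + 101
723 = 7·101 + 16
101 = 6·16 + 5
16 = 3·5 + 1
5 = 5·1 + 0
Back-substitute:
1 = 16 − 3·5
1 = −3·101 + 19·16
1 = 19·723 − 136·101
1 = −136·19622 + 3691·723
1 = 3691·707115 − 133012·19622
19622⁻¹ ≡ 574103 (mod 707115), so k ≡ 574103·214954 ≡ 26462 (mod 707115).
x = 4959 + 19622·26462 = 519242323.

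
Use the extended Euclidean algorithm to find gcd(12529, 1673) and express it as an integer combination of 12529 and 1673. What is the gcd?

Repeated division:
12529 = 7×1673 + 818
1673 = 2×818 + 37
818 = 22×37 + 4
37 = 9×4 + 1
4 = 4×1 + 0
gcd(12529, 1673) = 1.
Back-substituting:
1 = 37 − 9·4
1 = −9·818 + 199·37
1 = 199·1673 − 407·818
1 = −407·12529 + 3048·1673
So 1 = (-407)·12529 + (3048)·1673.

1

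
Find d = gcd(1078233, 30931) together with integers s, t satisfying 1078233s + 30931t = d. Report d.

Repeated division:
1078233 = 34·30931 + 26579
30931 = 1·26579 + 4352
26579 = 6·4352 + 467
4352 = 9·467 + 149
467 = 3·149 + 20
149 = 7·20 + 9
20 = 2·9 + 2
9 = 4·2 + 1
2 = 2·1 + 0
gcd(1078233, 30931) = 1.
Back-substituting:
1 = 9 − 4·2
1 = −4·20 + 9·9
1 = 9·149 − 67·20
1 = −67·467 + 210·149
1 = 210·4352 − 1957·467
1 = −1957·26579 + 11952·4352
1 = 11952·30931 − 13909·26579
1 = −13909·1078233 + 484858·30931
So 1 = (-13909)·1078233 + (484858)·30931.

1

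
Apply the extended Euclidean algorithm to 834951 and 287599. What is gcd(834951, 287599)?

Repeated division:
834951 = 2*287599 + 259753
287599 = 1*259753 + 27846
259753 = 9*27846 + 9139
27846 = 3*9139 + 429
9139 = 21*429 + 130
429 = 3*130 + 39
130 = 3*39 + 13
39 = 3*13 + 0
gcd(834951, 287599) = 13.
Express as a combination:
13 = 130 − 3·39
13 = −3·429 + 10·130
13 = 10·9139 − 213·429
13 = −213·27846 + 649·9139
13 = 649·259753 − 6054·27846
13 = −6054·287599 + 6703·259753
13 = 6703·834951 − 19460·287599
So 13 = (6703)·834951 + (-19460)·287599.

13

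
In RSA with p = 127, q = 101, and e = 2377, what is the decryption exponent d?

3313

φ(n) = (p−1)(q−1) = 126·100 = 12600.
Need d with 2377·d ≡ 1 (mod 12600). Apply the extended Euclidean algorithm:
12600 = 5·2377 + 715
2377 = 3·715 + 232
715 = 3·232 + 19
232 = 12·19 + 4
19 = 4·4 + 3
4 = 1·3 + 1
3 = 3·1 + 0
Back-substitute:
1 = 4 − 3
1 = −19 + 5·4
1 = 5·232 − 61·19
1 = −61·715 + 188·232
1 = 188·2377 − 625·715
1 = −625·12600 + 3313·2377
So 2377·3313 ≡ 1 (mod 12600), hence d = 3313.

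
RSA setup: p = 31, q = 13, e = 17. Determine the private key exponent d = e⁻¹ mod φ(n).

233

φ(n) = (p−1)(q−1) = 30·12 = 360.
Need d with 17·d ≡ 1 (mod 360). Apply the extended Euclidean algorithm:
360 = 21×17 + 3
17 = 5×3 + 2
3 = 1×2 + 1
2 = 2×1 + 0
Back-substitute:
1 = 3 − 2
1 = −17 + 6·3
1 = 6·360 − 127·17
So 17·(-127) ≡ 1 (mod 360), hence d ≡ -127 ≡ 233 (mod 360).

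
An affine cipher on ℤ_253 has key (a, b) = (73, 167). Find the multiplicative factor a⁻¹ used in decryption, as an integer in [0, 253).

52

Apply the Euclidean algorithm to 253 and 73:
253 = 3·73 + 34
73 = 2·34 + 5
34 = 6·5 + 4
5 = 1·4 + 1
4 = 4·1 + 0
gcd = 1, so the inverse exists. Back-substitute:
1 = 5 − 4
1 = −34 + 7·5
1 = 7·73 − 15·34
1 = −15·253 + 52·73
So 73·52 ≡ 1 (mod 253).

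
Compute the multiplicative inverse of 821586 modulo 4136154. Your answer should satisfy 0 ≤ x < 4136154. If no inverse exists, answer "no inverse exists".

Euclidean algorithm on 4136154, 821586:
4136154 = 5×821586 + 28224
821586 = 29×28224 + 3090
28224 = 9×3090 + 414
3090 = 7×414 + 192
414 = 2×192 + 30
192 = 6×30 + 12
30 = 2×12 + 6
12 = 2×6 + 0
Since gcd = 6 > 1, 821586 is not a unit mod 4136154.

no inverse exists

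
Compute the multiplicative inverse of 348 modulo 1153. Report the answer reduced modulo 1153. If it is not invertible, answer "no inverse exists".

Extended Euclidean algorithm:
1153 = 3×348 + 109
348 = 3×109 + 21
109 = 5×21 + 4
21 = 5×4 + 1
4 = 4×1 + 0
Since gcd(348, 1153) = 1, back-substitute to write 1 as a combination:
1 = 21 − 5·4
1 = −5·109 + 26·21
1 = 26·348 − 83·109
1 = −83·1153 + 275·348
So 348·275 ≡ 1 (mod 1153).

275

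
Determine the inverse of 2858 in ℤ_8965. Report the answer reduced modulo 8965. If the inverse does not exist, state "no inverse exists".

gcd(8965, 2858) by repeated division:
8965 = 3×2858 + 391
2858 = 7×391 + 121
391 = 3×121 + 28
121 = 4×28 + 9
28 = 3×9 + 1
9 = 9×1 + 0
gcd = 1, so the inverse exists. Back-substitute:
1 = 28 − 3·9
1 = −3·121 + 13·28
1 = 13·391 − 42·121
1 = −42·2858 + 307·391
1 = 307·8965 − 963·2858
Hence 2858⁻¹ ≡ -963 ≡ 8002 (mod 8965).

8002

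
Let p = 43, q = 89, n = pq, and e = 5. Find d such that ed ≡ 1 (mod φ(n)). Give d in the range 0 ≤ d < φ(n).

2957

φ(n) = (p−1)(q−1) = 42·88 = 3696.
Need d with 5·d ≡ 1 (mod 3696). Apply the extended Euclidean algorithm:
3696 = 739*5 + 1
5 = 5*1 + 0
Back-substitute:
1 = 3696 − 739·5
So 5·(-739) ≡ 1 (mod 3696), hence d ≡ -739 ≡ 2957 (mod 3696).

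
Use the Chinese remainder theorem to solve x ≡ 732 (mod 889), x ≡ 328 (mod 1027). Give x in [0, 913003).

Write x = 732 + 889·k. Then 889·k ≡ 328 − 732 ≡ 623 (mod 1027).
Need 889⁻¹ mod 1027. Extended Euclid on (1027, 889):
1027 = 1×889 + 138
889 = 6×138 + 61
138 = 2×61 + 16
61 = 3×16 + 13
16 = 1×13 + 3
13 = 4×3 + 1
3 = 3×1 + 0
Back-substitute:
1 = 13 − 4·3
1 = −4·16 + 5·13
1 = 5·61 − 19·16
1 = −19·138 + 43·61
1 = 43·889 − 277·138
1 = −277·1027 + 320·889
889⁻¹ ≡ 320 (mod 1027), so k ≡ 320·623 ≡ 122 (mod 1027).
x = 732 + 889·122 = 109190.

109190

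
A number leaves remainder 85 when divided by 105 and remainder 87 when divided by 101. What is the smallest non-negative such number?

Write x = 85 + 105·k. Then 105·k ≡ 87 − 85 ≡ 2 (mod 101).
Need 105⁻¹ mod 101. Extended Euclid on (101, 4):
101 = 25×4 + 1
4 = 4×1 + 0
Back-substitute:
1 = 101 − 25·4
105⁻¹ ≡ 76 (mod 101), so k ≡ 76·2 ≡ 51 (mod 101).
x = 85 + 105·51 = 5440.

5440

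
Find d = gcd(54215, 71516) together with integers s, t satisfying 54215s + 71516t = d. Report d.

1

Repeated division:
71516 = 1×54215 + 17301
54215 = 3×17301 + 2312
17301 = 7×2312 + 1117
2312 = 2×1117 + 78
1117 = 14×78 + 25
78 = 3×25 + 3
25 = 8×3 + 1
3 = 3×1 + 0
gcd(54215, 71516) = 1.
Working backward:
1 = 25 − 8·3
1 = −8·78 + 25·25
1 = 25·1117 − 358·78
1 = −358·2312 + 741·1117
1 = 741·17301 − 5545·2312
1 = −5545·54215 + 17376·17301
1 = 17376·71516 − 22921·54215
So 1 = (17376)·71516 + (-22921)·54215.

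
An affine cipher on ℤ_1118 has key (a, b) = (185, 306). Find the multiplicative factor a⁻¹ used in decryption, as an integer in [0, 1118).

139

Apply the Euclidean algorithm to 1118 and 185:
1118 = 6·185 + 8
185 = 23·8 + 1
8 = 8·1 + 0
gcd = 1, so the inverse exists. Back-substitute:
1 = 185 − 23·8
1 = −23·1118 + 139·185
So 185·139 ≡ 1 (mod 1118).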